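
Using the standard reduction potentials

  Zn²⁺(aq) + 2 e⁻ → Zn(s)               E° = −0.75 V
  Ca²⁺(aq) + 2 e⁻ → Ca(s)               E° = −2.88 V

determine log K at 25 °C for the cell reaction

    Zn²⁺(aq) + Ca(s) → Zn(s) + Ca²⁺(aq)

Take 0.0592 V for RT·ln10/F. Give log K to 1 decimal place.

The Zn²⁺/Zn couple is reduced (cathode); E°cell = −0.75 − (−2.88) = +2.13 V with n = 2.
At equilibrium E = 0, so log K = nE°cell / 0.0592 = (2)(+2.13) / 0.0592 = 72.0.

log K = 72.0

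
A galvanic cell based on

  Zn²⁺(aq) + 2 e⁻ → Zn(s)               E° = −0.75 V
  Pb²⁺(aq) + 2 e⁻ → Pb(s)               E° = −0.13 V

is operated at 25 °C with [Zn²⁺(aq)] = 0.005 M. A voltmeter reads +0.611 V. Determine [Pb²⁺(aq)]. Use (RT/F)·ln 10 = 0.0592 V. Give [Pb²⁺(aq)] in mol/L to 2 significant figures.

Pb²⁺/Pb is the cathode (higher E°); E°cell = −0.13 − (−0.75) = +0.62 V with n = 2.
Rearranging E = E° − (0.0592/n)·log Q gives log Q = 2(+0.62 − (+0.611))/0.0592 = 0.304.
The balanced reaction is Pb²⁺(aq) + Zn(s) → Pb(s) + Zn²⁺(aq), so Q = [Zn²⁺(aq)] / [Pb²⁺(aq)].
Isolating [Pb²⁺(aq)] in Q = 10^{0.304} yields log [Pb²⁺(aq)] = −2.605, i.e. 0.0025 M.

0.0025 M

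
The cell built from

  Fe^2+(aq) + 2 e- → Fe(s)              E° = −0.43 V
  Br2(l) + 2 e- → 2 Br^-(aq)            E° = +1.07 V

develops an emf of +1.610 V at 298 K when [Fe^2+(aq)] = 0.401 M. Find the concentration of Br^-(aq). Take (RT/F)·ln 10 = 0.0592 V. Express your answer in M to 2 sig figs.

0.022 M

The Br₂/Br⁻ couple has the larger reduction potential, so it is the cathode: E°cell = +1.07 − (−0.43) = +1.50 V and n = 2.
Since E = E° − (0.0592/n)·log Q, log Q = n(E° − E)/0.0592 = −3.716.
For Br2(l) + Fe(s) → 2 Br^-(aq) + Fe^2+(aq), the reaction quotient is Q = [Br^-(aq)]^2·[Fe^2+(aq)].
Isolating [Br^-(aq)] in Q = 10^{−3.716} yields log [Br^-(aq)] = −1.660, i.e. 0.022 M.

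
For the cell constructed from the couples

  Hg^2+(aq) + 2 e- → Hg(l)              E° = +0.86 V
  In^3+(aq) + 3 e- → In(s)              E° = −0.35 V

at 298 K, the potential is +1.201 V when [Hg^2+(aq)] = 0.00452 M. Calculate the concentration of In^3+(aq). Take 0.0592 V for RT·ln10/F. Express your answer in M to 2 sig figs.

With Hg²⁺/Hg at the cathode and In³⁺/In at the anode, E°cell = +0.86 − (−0.35) = +1.21 V (n = 6).
Since E = E° − (0.0592/n)·log Q, log Q = n(E° − E)/0.0592 = 0.912.
The balanced reaction is 3 Hg^2+(aq) + 2 In(s) → 3 Hg(l) + 2 In^3+(aq), so Q = [In^3+(aq)]^2 / [Hg^2+(aq)]^3.
Solving for the unknown gives log [In^3+(aq)] = −3.061, so [In^3+(aq)] ≈ 0.00087 M.

0.00087 M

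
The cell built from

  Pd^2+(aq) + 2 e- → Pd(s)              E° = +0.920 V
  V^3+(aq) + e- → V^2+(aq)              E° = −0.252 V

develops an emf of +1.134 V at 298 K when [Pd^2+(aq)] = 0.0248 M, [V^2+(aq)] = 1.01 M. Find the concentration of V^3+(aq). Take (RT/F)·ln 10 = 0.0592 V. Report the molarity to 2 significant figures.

With Pd²⁺/Pd at the cathode and V³⁺/V²⁺ at the anode, E°cell = +0.920 − (−0.252) = +1.172 V (n = 2).
Since E = E° − (0.0592/n)·log Q, log Q = n(E° − E)/0.0592 = 1.284.
The balanced reaction is Pd^2+(aq) + 2 V^2+(aq) → Pd(s) + 2 V^3+(aq), so Q = [V^3+(aq)]^2 / ([Pd^2+(aq)]·[V^2+(aq)]^2).
Substituting the known concentrations and solving, log [V^3+(aq)] = −0.156 and [V^3+(aq)] = 0.70 M.

0.70 M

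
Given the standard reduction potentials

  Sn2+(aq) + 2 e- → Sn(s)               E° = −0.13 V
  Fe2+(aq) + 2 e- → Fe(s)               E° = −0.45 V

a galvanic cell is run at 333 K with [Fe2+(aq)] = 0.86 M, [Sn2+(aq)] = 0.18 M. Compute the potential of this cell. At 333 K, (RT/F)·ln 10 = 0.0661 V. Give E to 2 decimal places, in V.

Since E°(Sn²⁺/Sn) > E°(Fe²⁺/Fe), Sn²⁺/Sn serves as the cathode.
E°cell = −0.13 − (−0.45) = +0.32 V, with n = 2 electrons transferred.
The balanced reaction is Sn2+(aq) + Fe(s) → Sn(s) + Fe2+(aq), so Q = [Fe2+(aq)] / [Sn2+(aq)] = 4.78 and log Q = 0.679.
By the Nernst equation, E = +0.32 − (0.0661/2)·(0.679) = +0.30 V.

+0.30 V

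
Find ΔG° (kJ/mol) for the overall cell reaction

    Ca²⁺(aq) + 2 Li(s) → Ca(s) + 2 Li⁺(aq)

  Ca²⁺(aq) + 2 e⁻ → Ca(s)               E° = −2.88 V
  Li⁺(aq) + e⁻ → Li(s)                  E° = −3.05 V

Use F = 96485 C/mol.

−32.8 kJ/mol

In the reaction as written Ca²⁺(aq) is reduced, so the Ca²⁺/Ca couple is the cathode and Li⁺/Li is the anode.
E°cell = −2.88 − (−3.05) = +0.17 V; balancing electrons gives n = 2.
ΔG° = −nFE°cell = −(2)(96485)(+0.17) J/mol = −32.8 kJ/mol.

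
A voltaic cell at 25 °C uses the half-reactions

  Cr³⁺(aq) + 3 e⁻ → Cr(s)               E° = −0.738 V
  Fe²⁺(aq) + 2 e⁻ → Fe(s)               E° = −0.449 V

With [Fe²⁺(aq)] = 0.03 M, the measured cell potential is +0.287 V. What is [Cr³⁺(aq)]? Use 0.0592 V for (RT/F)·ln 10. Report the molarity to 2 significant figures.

The Fe²⁺/Fe couple has the larger reduction potential, so it is the cathode: E°cell = −0.449 − (−0.738) = +0.289 V and n = 6.
Rearranging E = E° − (0.0592/n)·log Q gives log Q = 6(+0.289 − (+0.287))/0.0592 = 0.203.
The balanced reaction is 3 Fe²⁺(aq) + 2 Cr(s) → 3 Fe(s) + 2 Cr³⁺(aq), so Q = [Cr³⁺(aq)]^2 / [Fe²⁺(aq)]^3.
Isolating [Cr³⁺(aq)] in Q = 10^{0.203} yields log [Cr³⁺(aq)] = −2.183, i.e. 0.0066 M.

0.0066 M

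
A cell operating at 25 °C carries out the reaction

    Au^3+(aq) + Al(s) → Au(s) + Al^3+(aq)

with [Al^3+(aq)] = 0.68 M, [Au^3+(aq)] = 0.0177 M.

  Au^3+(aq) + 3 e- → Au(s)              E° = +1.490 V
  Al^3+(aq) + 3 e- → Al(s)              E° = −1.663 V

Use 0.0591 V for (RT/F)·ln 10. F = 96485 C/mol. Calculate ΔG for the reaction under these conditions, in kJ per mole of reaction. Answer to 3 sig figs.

E°cell = +1.490 − (−1.663) = +3.153 V; the balanced reaction transfers n = 3 electrons.
Q = [Al^3+(aq)] / [Au^3+(aq)] = 38.4, so log Q = 1.585 and E = +3.153 − (0.0591/3)(1.585) = +3.1218 V.
Finally ΔG = −nFE = −(3)(96485 C/mol)(+3.1218 V) = −904 kJ/mol.

−904 kJ/mol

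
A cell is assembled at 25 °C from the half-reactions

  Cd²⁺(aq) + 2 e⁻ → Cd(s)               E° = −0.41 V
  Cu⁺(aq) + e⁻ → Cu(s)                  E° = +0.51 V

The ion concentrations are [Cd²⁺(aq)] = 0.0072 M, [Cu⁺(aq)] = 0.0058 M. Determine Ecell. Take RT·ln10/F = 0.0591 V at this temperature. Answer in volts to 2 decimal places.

+0.85 V

Since E°(Cu⁺/Cu) > E°(Cd²⁺/Cd), Cu⁺/Cu serves as the cathode.
The standard potential is +0.51 − (−0.41) = +0.92 V and the balanced reaction transfers n = 2 electrons.
The balanced reaction is 2 Cu⁺(aq) + Cd(s) → 2 Cu(s) + Cd²⁺(aq), so Q = [Cd²⁺(aq)] / [Cu⁺(aq)]^2 = 214 and log Q = 2.330.
By the Nernst equation, E = +0.92 − (0.0591/2)·(2.330) = +0.85 V.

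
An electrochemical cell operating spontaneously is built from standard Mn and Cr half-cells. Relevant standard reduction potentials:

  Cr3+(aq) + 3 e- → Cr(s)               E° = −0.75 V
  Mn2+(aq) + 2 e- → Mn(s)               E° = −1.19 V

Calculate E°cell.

The Cr³⁺/Cr couple has the higher E°, so Cr ion is reduced (cathode) and Mn is oxidized (anode).
E°cell = E°(cathode) − E°(anode) = −0.75 − (−1.19) = +0.44 V.

+0.44 V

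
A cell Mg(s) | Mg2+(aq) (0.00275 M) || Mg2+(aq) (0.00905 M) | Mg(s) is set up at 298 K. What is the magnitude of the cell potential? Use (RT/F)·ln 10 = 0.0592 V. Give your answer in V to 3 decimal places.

For a concentration cell E°cell = 0, since both electrodes use the same couple.
The compartment with the higher Mg2+(aq) concentration (0.00905 M) acts as the cathode; ions are reduced there and produced at the dilute (0.00275 M) anode.
With n = 2, Ecell = −(0.0592/2)·log([dilute]/[conc]) = −(0.0592/2)·log(0.00275/0.00905) = +0.015 V.

0.015 V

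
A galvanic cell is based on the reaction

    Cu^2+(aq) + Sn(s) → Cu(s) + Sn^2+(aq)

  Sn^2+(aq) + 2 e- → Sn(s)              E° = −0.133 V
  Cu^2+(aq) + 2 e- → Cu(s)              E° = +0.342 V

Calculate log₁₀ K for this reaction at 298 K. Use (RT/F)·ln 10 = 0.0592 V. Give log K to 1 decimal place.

log K = 16.0

The Cu²⁺/Cu couple is reduced (cathode); E°cell = +0.342 − (−0.133) = +0.475 V with n = 2.
At equilibrium E = 0, so log K = nE°cell / 0.0592 = (2)(+0.475) / 0.0592 = 16.0.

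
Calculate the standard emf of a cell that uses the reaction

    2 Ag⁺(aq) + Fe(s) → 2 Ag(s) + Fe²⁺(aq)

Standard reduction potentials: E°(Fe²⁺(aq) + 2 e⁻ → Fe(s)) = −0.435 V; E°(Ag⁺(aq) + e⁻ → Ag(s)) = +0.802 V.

+1.237 V

In the reaction as written, Ag⁺(aq) is reduced (cathode) and Fe²⁺(aq) is produced by oxidation at the anode.
E°cell = E°(cathode) − E°(anode) = +0.802 − (−0.435) = +1.237 V.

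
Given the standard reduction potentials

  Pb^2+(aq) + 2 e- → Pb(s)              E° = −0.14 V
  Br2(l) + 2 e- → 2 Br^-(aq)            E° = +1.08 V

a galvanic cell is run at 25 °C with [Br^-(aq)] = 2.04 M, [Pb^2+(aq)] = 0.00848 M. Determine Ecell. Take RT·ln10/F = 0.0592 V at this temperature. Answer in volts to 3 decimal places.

Since E°(Br₂/Br⁻) > E°(Pb²⁺/Pb), Br₂/Br⁻ serves as the cathode.
E°cell = E°cat − E°an = +1.08 − (−0.14) = +1.22 V; n = 2.
The balanced reaction is Br2(l) + Pb(s) → 2 Br^-(aq) + Pb^2+(aq), so Q = [Br^-(aq)]^2·[Pb^2+(aq)] = 0.0353 and log Q = −1.452.
E = E° − (0.0592/n)·log Q = +1.22 − (0.0592/2)(−1.452) = +1.263 V.

+1.263 V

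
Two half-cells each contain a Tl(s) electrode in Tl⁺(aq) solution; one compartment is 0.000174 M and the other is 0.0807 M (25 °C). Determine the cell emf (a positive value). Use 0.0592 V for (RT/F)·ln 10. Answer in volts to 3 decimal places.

0.158 V

For a concentration cell E°cell = 0, since both electrodes use the same couple.
The compartment with the higher Tl⁺(aq) concentration (0.0807 M) acts as the cathode; ions are reduced there and produced at the dilute (0.000174 M) anode.
With n = 1, Ecell = −(0.0592/1)·log([dilute]/[conc]) = −(0.0592/1)·log(0.000174/0.0807) = +0.158 V.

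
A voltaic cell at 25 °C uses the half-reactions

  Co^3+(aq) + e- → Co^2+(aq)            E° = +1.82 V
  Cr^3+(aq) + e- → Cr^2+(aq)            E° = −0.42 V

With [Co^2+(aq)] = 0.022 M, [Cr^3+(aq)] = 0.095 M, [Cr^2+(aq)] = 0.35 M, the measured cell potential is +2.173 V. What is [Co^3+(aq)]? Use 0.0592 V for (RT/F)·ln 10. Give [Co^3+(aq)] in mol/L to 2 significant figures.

0.00044 M

The Co³⁺/Co²⁺ couple has the larger reduction potential, so it is the cathode: E°cell = +1.82 − (−0.42) = +2.24 V and n = 1.
Rearranging E = E° − (0.0592/n)·log Q gives log Q = 1(+2.24 − (+2.173))/0.0592 = 1.132.
Balancing electrons gives Co^3+(aq) + Cr^2+(aq) → Co^2+(aq) + Cr^3+(aq); thus Q = ([Co^2+(aq)]·[Cr^3+(aq)]) / ([Co^3+(aq)]·[Cr^2+(aq)]).
Isolating [Co^3+(aq)] in Q = 10^{1.132} yields log [Co^3+(aq)] = −3.356, i.e. 0.00044 M.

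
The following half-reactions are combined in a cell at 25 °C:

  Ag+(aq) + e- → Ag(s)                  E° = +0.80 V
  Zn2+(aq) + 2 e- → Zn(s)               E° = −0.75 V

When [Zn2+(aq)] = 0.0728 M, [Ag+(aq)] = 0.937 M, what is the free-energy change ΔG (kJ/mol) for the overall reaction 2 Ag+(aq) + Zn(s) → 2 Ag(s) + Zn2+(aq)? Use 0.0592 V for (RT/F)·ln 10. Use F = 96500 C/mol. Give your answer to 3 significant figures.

E°cell = +0.80 − (−0.75) = +1.55 V; the balanced reaction transfers n = 2 electrons.
Here Q = [Zn2+(aq)] / [Ag+(aq)]^2 = 0.0829 (log Q = −1.081), giving E = +1.55 − (0.0592/2)·(−1.081) = +1.5820 V.
Finally ΔG = −nFE = −(2)(96500 C/mol)(+1.5820 V) = −305 kJ/mol.

−305 kJ/mol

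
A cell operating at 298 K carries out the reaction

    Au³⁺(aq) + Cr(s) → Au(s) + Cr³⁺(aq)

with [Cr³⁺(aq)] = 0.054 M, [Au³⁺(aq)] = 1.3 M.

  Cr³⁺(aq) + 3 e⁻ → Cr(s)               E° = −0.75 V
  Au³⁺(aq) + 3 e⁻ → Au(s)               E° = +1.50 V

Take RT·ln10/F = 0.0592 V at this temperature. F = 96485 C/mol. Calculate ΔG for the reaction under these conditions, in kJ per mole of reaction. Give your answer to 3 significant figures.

The standard cell potential is +1.50 − (−0.75) = +2.25 V, with n = 3 electrons in the balanced equation.
Q = [Cr³⁺(aq)] / [Au³⁺(aq)] = 0.0415, so log Q = −1.382 and E = +2.25 − (0.0592/3)(−1.382) = +2.2773 V.
Then ΔG = −nFE = −3 × 96485 × +2.2773 J/mol = −659 kJ/mol.

−659 kJ/mol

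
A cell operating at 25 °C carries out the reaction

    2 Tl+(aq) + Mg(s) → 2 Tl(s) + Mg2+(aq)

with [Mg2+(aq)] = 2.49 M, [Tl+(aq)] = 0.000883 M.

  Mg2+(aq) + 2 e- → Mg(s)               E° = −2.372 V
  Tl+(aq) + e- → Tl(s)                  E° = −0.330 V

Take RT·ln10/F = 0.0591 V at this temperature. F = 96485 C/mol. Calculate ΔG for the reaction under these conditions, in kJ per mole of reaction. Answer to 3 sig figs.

E°cell = −0.330 − (−2.372) = +2.042 V; the balanced reaction transfers n = 2 electrons.
The reaction quotient is [Mg2+(aq)] / [Tl+(aq)]^2 = 3.19×10^6; by Nernst, E = +2.042 − (0.0591/2)(6.504) = +1.8498 V.
Finally ΔG = −nFE = −(2)(96485 C/mol)(+1.8498 V) = −357 kJ/mol.

−357 kJ/mol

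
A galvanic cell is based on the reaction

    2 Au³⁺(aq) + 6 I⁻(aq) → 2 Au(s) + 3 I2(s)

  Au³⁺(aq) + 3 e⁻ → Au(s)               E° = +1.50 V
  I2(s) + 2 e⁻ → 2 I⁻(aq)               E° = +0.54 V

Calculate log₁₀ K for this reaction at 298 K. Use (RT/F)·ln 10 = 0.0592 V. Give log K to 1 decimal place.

log K = 97.3

The Au³⁺/Au couple is reduced (cathode); E°cell = +1.50 − (+0.54) = +0.96 V with n = 6.
At equilibrium E = 0, so log K = nE°cell / 0.0592 = (6)(+0.96) / 0.0592 = 97.3.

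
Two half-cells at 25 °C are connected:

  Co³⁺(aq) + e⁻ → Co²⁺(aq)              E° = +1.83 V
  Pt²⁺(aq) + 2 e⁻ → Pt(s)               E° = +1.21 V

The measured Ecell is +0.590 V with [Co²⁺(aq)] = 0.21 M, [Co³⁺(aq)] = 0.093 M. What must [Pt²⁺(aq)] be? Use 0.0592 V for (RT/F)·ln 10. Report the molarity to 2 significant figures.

2.0 M

The Co³⁺/Co²⁺ couple has the larger reduction potential, so it is the cathode: E°cell = +1.83 − (+1.21) = +0.62 V and n = 2.
Rearranging E = E° − (0.0592/n)·log Q gives log Q = 2(+0.62 − (+0.590))/0.0592 = 1.014.
The balanced reaction is 2 Co³⁺(aq) + Pt(s) → 2 Co²⁺(aq) + Pt²⁺(aq), so Q = ([Co²⁺(aq)]^2·[Pt²⁺(aq)]) / [Co³⁺(aq)]^2.
Substituting the known concentrations and solving, log [Pt²⁺(aq)] = 0.307 and [Pt²⁺(aq)] = 2.0 M.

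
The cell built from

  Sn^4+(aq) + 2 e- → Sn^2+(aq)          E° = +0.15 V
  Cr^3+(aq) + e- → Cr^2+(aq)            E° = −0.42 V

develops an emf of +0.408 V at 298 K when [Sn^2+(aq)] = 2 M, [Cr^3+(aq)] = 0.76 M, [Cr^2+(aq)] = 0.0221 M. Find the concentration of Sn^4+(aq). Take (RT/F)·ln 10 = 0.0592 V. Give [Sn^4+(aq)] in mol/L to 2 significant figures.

0.0080 M

With Sn⁴⁺/Sn²⁺ at the cathode and Cr³⁺/Cr²⁺ at the anode, E°cell = +0.15 − (−0.42) = +0.57 V (n = 2).
From the Nernst equation, log Q = n(E° − E)/0.0592 = 2·(+0.57 − (+0.408))/0.0592 = 5.473.
For Sn^4+(aq) + 2 Cr^2+(aq) → Sn^2+(aq) + 2 Cr^3+(aq), the reaction quotient is Q = ([Sn^2+(aq)]·[Cr^3+(aq)]^2) / ([Sn^4+(aq)]·[Cr^2+(aq)]^2).
Isolating [Sn^4+(aq)] in Q = 10^{5.473} yields log [Sn^4+(aq)] = −2.099, i.e. 0.0080 M.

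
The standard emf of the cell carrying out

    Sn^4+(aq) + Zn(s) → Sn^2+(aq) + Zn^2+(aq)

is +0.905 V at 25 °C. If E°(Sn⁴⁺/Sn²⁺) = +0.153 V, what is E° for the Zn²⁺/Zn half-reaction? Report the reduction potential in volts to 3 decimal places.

−0.752 V

In the reaction as written the Sn⁴⁺/Sn²⁺ couple is reduced (cathode) and Zn²⁺/Zn is oxidized (anode), so E°cell = E°(Sn⁴⁺/Sn²⁺) − E°(Zn²⁺/Zn).
E°(Zn²⁺/Zn) = E°(cathode) − E°cell = +0.153 − (+0.905) = −0.752 V.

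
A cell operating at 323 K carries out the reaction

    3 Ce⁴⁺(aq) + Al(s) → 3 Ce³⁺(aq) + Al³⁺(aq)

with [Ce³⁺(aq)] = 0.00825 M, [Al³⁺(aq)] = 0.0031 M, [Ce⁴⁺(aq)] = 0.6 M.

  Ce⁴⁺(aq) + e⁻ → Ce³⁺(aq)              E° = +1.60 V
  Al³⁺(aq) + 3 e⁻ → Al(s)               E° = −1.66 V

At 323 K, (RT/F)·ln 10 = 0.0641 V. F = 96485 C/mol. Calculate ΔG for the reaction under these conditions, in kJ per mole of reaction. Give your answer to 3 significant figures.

The standard cell potential is +1.60 − (−1.66) = +3.26 V, with n = 3 electrons in the balanced equation.
The reaction quotient is ([Ce³⁺(aq)]^3·[Al³⁺(aq)]) / [Ce⁴⁺(aq)]^3 = 8.06×10^−9; by Nernst, E = +3.26 − (0.0641/3)(−8.094) = +3.4329 V.
Then ΔG = −nFE = −3 × 96485 × +3.4329 J/mol = −994 kJ/mol.

−994 kJ/mol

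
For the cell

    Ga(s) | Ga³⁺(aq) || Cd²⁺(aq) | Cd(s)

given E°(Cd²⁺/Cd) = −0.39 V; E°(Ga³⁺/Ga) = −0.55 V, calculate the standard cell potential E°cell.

+0.16 V

By convention the left-hand electrode in cell notation is the anode (oxidation) and the right-hand electrode is the cathode (reduction).
E°cell = E°(right) − E°(left) = −0.39 − (−0.55) = +0.16 V.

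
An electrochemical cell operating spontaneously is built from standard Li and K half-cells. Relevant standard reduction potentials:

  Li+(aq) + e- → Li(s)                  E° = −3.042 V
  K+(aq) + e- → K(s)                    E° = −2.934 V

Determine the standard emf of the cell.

+0.108 V

Of the two couples in this cell, the one with the more positive reduction potential is reduced at the cathode: here that is K⁺/K (−2.934 V); Li⁺/Li (−3.042 V) is the anode.
E°cell = E°(cathode) − E°(anode) = −2.934 − (−3.042) = +0.108 V.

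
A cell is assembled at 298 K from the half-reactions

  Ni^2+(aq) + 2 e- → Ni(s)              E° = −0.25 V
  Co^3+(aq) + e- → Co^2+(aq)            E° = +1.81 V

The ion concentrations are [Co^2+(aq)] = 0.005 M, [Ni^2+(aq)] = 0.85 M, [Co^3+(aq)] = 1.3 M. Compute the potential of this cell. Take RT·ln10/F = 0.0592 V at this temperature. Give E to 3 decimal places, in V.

+2.205 V

Since E°(Co³⁺/Co²⁺) > E°(Ni²⁺/Ni), Co³⁺/Co²⁺ serves as the cathode.
E°cell = +1.81 − (−0.25) = +2.06 V, with n = 2 electrons transferred.
Balancing gives 2 Co^3+(aq) + Ni(s) → 2 Co^2+(aq) + Ni^2+(aq); hence Q = ([Co^2+(aq)]^2·[Ni^2+(aq)]) / [Co^3+(aq)]^2 = 1.26×10^−5 (log Q = −4.901).
By the Nernst equation, E = +2.06 − (0.0592/2)·(−4.901) = +2.205 V.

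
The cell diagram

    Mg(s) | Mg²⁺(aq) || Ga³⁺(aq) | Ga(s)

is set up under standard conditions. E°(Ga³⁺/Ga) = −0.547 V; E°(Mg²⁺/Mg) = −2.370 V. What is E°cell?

+1.823 V

By convention the left-hand electrode in cell notation is the anode (oxidation) and the right-hand electrode is the cathode (reduction).
E°cell = E°(right) − E°(left) = −0.547 − (−2.370) = +1.823 V.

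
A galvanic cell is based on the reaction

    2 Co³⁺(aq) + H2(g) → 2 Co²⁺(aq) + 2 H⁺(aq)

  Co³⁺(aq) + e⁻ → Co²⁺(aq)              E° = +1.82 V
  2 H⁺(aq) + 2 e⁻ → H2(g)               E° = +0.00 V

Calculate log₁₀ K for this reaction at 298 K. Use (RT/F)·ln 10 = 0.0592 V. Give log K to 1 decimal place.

The Co³⁺/Co²⁺ couple is reduced (cathode); E°cell = +1.82 − (+0.00) = +1.82 V with n = 2.
At equilibrium E = 0, so log K = nE°cell / 0.0592 = (2)(+1.82) / 0.0592 = 61.5.

log K = 61.5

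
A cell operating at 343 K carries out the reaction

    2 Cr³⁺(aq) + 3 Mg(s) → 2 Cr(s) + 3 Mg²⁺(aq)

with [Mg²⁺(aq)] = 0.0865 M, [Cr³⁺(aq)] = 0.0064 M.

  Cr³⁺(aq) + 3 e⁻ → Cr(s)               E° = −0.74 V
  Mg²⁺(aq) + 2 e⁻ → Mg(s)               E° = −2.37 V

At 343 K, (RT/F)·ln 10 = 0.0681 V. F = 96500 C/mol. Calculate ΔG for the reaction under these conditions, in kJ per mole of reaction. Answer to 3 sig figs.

The standard cell potential is −0.74 − (−2.37) = +1.63 V, with n = 6 electrons in the balanced equation.
The reaction quotient is [Mg²⁺(aq)]^3 / [Cr³⁺(aq)]^2 = 15.8; by Nernst, E = +1.63 − (0.0681/6)(1.199) = +1.6164 V.
Then ΔG = −nFE = −6 × 96500 × +1.6164 J/mol = −936 kJ/mol.

−936 kJ/mol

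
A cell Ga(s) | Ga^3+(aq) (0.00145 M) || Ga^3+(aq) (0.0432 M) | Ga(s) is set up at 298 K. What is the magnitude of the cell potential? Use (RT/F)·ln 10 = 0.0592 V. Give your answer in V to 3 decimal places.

For a concentration cell E°cell = 0, since both electrodes use the same couple.
The compartment with the higher Ga^3+(aq) concentration (0.0432 M) acts as the cathode; ions are reduced there and produced at the dilute (0.00145 M) anode.
With n = 3, Ecell = −(0.0592/3)·log([dilute]/[conc]) = −(0.0592/3)·log(0.00145/0.0432) = +0.029 V.

0.029 V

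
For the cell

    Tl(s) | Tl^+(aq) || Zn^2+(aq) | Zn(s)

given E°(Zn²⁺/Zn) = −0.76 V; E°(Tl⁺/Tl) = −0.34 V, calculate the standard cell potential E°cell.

−0.42 V

By convention the left-hand electrode in cell notation is the anode (oxidation) and the right-hand electrode is the cathode (reduction).
E°cell = E°(right) − E°(left) = −0.76 − (−0.34) = −0.42 V.
The negative sign shows that, as written, the cell would require an external voltage to drive the reaction.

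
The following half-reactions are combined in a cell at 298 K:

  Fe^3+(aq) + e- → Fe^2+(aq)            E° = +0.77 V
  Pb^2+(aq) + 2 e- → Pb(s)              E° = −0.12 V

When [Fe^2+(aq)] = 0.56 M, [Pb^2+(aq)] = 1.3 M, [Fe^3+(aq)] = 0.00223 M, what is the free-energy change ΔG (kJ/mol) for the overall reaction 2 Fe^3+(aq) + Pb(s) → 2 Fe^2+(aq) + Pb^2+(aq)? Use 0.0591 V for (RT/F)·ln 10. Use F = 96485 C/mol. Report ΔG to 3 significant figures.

−144 kJ/mol

The standard cell potential is +0.77 − (−0.12) = +0.89 V, with n = 2 electrons in the balanced equation.
The reaction quotient is ([Fe^2+(aq)]^2·[Pb^2+(aq)]) / [Fe^3+(aq)]^2 = 8.2×10^4; by Nernst, E = +0.89 − (0.0591/2)(4.914) = +0.7448 V.
Then ΔG = −nFE = −2 × 96485 × +0.7448 J/mol = −144 kJ/mol.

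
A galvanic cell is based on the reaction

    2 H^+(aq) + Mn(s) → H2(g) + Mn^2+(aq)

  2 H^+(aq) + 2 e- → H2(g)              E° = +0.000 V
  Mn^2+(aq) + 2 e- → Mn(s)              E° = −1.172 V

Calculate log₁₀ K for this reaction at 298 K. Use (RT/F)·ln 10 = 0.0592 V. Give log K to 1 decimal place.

log K = 39.6

The 2H⁺/H₂ couple is reduced (cathode); E°cell = +0.000 − (−1.172) = +1.172 V with n = 2.
At equilibrium E = 0, so log K = nE°cell / 0.0592 = (2)(+1.172) / 0.0592 = 39.6.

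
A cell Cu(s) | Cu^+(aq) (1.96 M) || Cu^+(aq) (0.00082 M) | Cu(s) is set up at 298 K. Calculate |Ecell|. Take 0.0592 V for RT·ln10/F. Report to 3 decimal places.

0.200 V

For a concentration cell E°cell = 0, since both electrodes use the same couple.
The compartment with the higher Cu^+(aq) concentration (1.96 M) acts as the cathode; ions are reduced there and produced at the dilute (0.00082 M) anode.
With n = 1, Ecell = −(0.0592/1)·log([dilute]/[conc]) = −(0.0592/1)·log(0.00082/1.96) = +0.200 V.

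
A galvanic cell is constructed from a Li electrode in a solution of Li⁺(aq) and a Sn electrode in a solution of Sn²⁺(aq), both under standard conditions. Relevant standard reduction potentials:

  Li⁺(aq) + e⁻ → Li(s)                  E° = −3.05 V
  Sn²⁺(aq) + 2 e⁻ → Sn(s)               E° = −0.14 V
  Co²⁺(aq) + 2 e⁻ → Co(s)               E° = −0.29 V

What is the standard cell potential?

+2.91 V

Of the two couples in this cell, the one with the more positive reduction potential is reduced at the cathode: here that is Sn²⁺/Sn (−0.14 V); Li⁺/Li (−3.05 V) is the anode.
E°cell = E°(cathode) − E°(anode) = −0.14 − (−3.05) = +2.91 V.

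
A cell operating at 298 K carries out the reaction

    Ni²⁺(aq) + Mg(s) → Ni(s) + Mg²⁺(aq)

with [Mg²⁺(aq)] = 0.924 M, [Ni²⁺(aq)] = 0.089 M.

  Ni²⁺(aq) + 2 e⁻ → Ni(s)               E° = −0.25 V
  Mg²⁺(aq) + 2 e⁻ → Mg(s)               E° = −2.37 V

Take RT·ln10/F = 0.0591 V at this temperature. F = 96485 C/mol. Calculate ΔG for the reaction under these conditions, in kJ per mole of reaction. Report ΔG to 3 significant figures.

−403 kJ/mol

With Ni²⁺/Ni reduced at the cathode, E°cell = −0.25 − (−2.37) = +2.12 V and n = 2.
The reaction quotient is [Mg²⁺(aq)] / [Ni²⁺(aq)] = 10.4; by Nernst, E = +2.12 − (0.0591/2)(1.016) = +2.0900 V.
Finally ΔG = −nFE = −(2)(96485 C/mol)(+2.0900 V) = −403 kJ/mol.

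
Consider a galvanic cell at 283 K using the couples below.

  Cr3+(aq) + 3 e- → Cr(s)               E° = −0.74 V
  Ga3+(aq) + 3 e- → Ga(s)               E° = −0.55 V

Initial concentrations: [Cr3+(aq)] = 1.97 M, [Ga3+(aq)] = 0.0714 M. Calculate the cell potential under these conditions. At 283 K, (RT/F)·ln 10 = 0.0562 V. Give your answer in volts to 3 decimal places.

+0.163 V

Since E°(Ga³⁺/Ga) > E°(Cr³⁺/Cr), Ga³⁺/Ga serves as the cathode.
The standard potential is −0.55 − (−0.74) = +0.19 V and the balanced reaction transfers n = 3 electrons.
Balancing gives Ga3+(aq) + Cr(s) → Ga(s) + Cr3+(aq); hence Q = [Cr3+(aq)] / [Ga3+(aq)] = 27.6 (log Q = 1.441).
Applying E = E° − (RT ln10/nF)·log Q gives +0.19 − (0.0562/3)(1.441) = +0.163 V.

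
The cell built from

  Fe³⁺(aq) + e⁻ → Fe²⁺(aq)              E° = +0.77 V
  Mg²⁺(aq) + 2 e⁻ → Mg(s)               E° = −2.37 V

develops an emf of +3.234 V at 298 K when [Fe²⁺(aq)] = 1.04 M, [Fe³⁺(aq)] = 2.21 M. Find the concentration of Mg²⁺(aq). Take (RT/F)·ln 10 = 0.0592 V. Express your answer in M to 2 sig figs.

The Fe³⁺/Fe²⁺ couple has the larger reduction potential, so it is the cathode: E°cell = +0.77 − (−2.37) = +3.14 V and n = 2.
Rearranging E = E° − (0.0592/n)·log Q gives log Q = 2(+3.14 − (+3.234))/0.0592 = −3.176.
The balanced reaction is 2 Fe³⁺(aq) + Mg(s) → 2 Fe²⁺(aq) + Mg²⁺(aq), so Q = ([Fe²⁺(aq)]^2·[Mg²⁺(aq)]) / [Fe³⁺(aq)]^2.
Solving for the unknown gives log [Mg²⁺(aq)] = −2.521, so [Mg²⁺(aq)] ≈ 0.0030 M.

0.0030 M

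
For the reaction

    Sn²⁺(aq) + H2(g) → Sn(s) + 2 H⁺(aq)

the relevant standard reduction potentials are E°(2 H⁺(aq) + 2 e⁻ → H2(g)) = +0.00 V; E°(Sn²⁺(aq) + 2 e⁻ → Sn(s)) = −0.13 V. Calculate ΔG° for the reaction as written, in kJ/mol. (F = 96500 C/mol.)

+25.1 kJ/mol

In the reaction as written Sn²⁺(aq) is reduced, so the Sn²⁺/Sn couple is the cathode and 2H⁺/H₂ is the anode.
E°cell = −0.13 − (+0.00) = −0.13 V; balancing electrons gives n = 2.
ΔG° = −nFE°cell = −(2)(96500)(−0.13) J/mol = +25.1 kJ/mol.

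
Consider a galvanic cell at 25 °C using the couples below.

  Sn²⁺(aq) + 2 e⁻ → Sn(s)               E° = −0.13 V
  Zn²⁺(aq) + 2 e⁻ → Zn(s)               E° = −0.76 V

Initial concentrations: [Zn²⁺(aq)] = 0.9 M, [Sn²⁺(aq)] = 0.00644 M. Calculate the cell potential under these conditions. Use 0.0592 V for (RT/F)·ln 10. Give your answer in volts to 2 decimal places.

+0.57 V

Since E°(Sn²⁺/Sn) > E°(Zn²⁺/Zn), Sn²⁺/Sn serves as the cathode.
The standard potential is −0.13 − (−0.76) = +0.63 V and the balanced reaction transfers n = 2 electrons.
For the overall reaction Sn²⁺(aq) + Zn(s) → Sn(s) + Zn²⁺(aq), Q = [Zn²⁺(aq)] / [Sn²⁺(aq)] = 140, giving log Q = 2.145.
By the Nernst equation, E = +0.63 − (0.0592/2)·(2.145) = +0.57 V.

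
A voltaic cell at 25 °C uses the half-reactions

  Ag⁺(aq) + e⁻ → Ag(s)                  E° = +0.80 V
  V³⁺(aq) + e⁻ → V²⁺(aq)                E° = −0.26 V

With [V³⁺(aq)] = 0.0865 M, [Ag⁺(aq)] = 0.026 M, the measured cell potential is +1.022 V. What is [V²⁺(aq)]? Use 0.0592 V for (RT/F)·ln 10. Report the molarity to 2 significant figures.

0.76 M

The Ag⁺/Ag couple has the larger reduction potential, so it is the cathode: E°cell = +0.80 − (−0.26) = +1.06 V and n = 1.
From the Nernst equation, log Q = n(E° − E)/0.0592 = 1·(+1.06 − (+1.022))/0.0592 = 0.642.
The balanced reaction is Ag⁺(aq) + V²⁺(aq) → Ag(s) + V³⁺(aq), so Q = [V³⁺(aq)] / ([Ag⁺(aq)]·[V²⁺(aq)]).
Solving for the unknown gives log [V²⁺(aq)] = −0.120, so [V²⁺(aq)] ≈ 0.76 M.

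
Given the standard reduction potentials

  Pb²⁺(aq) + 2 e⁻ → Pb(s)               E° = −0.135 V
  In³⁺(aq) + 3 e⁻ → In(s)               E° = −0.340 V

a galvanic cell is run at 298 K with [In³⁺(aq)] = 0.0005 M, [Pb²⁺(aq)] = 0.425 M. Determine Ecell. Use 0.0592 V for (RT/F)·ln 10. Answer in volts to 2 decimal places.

The Pb²⁺/Pb couple has the more positive E°, so it is the cathode; In³⁺/In is the anode.
The standard potential is −0.135 − (−0.340) = +0.205 V and the balanced reaction transfers n = 6 electrons.
The balanced reaction is 3 Pb²⁺(aq) + 2 In(s) → 3 Pb(s) + 2 In³⁺(aq), so Q = [In³⁺(aq)]^2 / [Pb²⁺(aq)]^3 = 3.26×10^−6 and log Q = −5.487.
Applying E = E° − (RT ln10/nF)·log Q gives +0.205 − (0.0592/6)(−5.487) = +0.26 V.

+0.26 V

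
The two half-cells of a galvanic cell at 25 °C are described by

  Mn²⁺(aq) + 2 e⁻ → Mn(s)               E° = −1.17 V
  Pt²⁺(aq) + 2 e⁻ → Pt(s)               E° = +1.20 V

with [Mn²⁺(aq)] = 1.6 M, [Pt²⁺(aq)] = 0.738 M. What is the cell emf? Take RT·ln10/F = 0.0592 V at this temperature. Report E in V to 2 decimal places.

+2.36 V

The Pt²⁺/Pt couple has the more positive E°, so it is the cathode; Mn²⁺/Mn is the anode.
E°cell = +1.20 − (−1.17) = +2.37 V, with n = 2 electrons transferred.
The balanced reaction is Pt²⁺(aq) + Mn(s) → Pt(s) + Mn²⁺(aq), so Q = [Mn²⁺(aq)] / [Pt²⁺(aq)] = 2.17 and log Q = 0.336.
E = E° − (0.0592/n)·log Q = +2.37 − (0.0592/2)(0.336) = +2.36 V.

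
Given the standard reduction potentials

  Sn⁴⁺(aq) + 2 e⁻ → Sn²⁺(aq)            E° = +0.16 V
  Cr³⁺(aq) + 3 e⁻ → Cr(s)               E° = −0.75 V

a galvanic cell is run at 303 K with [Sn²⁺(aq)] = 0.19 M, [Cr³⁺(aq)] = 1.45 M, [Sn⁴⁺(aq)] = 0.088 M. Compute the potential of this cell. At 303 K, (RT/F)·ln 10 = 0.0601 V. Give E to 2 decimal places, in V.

The Sn⁴⁺/Sn²⁺ couple has the more positive E°, so it is the cathode; Cr³⁺/Cr is the anode.
The standard potential is +0.16 − (−0.75) = +0.91 V and the balanced reaction transfers n = 6 electrons.
For the overall reaction 3 Sn⁴⁺(aq) + 2 Cr(s) → 3 Sn²⁺(aq) + 2 Cr³⁺(aq), Q = ([Sn²⁺(aq)]^3·[Cr³⁺(aq)]^2) / [Sn⁴⁺(aq)]^3 = 21.2, giving log Q = 1.326.
Applying E = E° − (RT ln10/nF)·log Q gives +0.91 − (0.0601/6)(1.326) = +0.90 V.

+0.90 V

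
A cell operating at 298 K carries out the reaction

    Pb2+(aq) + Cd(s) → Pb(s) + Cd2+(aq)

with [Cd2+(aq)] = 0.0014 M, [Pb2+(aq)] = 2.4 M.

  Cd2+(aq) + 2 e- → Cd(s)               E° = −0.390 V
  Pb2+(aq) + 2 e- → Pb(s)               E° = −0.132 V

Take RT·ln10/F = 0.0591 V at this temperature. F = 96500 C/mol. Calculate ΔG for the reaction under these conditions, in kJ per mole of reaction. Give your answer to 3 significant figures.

The standard cell potential is −0.132 − (−0.390) = +0.258 V, with n = 2 electrons in the balanced equation.
Here Q = [Cd2+(aq)] / [Pb2+(aq)] = 0.000583 (log Q = −3.234), giving E = +0.258 − (0.0591/2)·(−3.234) = +0.3536 V.
ΔG = −nFE = −(2)(96500)(+0.3536) J/mol = −68.2 kJ/mol.

−68.2 kJ/mol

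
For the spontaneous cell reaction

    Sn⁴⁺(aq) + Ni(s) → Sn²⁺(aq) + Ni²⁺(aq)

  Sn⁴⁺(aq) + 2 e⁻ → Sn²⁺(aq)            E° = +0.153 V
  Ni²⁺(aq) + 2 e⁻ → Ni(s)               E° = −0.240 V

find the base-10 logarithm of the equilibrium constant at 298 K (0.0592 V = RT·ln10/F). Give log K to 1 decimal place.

The Sn⁴⁺/Sn²⁺ couple is reduced (cathode); E°cell = +0.153 − (−0.240) = +0.393 V with n = 2.
At equilibrium E = 0, so log K = nE°cell / 0.0592 = (2)(+0.393) / 0.0592 = 13.3.

log K = 13.3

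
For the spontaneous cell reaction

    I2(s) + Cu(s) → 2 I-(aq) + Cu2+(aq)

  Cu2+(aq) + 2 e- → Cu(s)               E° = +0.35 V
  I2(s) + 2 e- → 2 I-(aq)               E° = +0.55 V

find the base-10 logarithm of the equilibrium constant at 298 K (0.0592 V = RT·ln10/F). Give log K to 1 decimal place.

log K = 6.8

The I₂/I⁻ couple is reduced (cathode); E°cell = +0.55 − (+0.35) = +0.20 V with n = 2.
At equilibrium E = 0, so log K = nE°cell / 0.0592 = (2)(+0.20) / 0.0592 = 6.8.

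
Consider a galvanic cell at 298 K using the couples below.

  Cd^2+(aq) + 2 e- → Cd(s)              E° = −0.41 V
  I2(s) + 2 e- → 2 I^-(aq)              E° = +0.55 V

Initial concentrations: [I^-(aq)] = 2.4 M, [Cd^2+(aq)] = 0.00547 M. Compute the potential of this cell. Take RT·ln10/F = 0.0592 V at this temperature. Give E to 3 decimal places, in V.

+1.004 V

The I₂/I⁻ couple has the more positive E°, so it is the cathode; Cd²⁺/Cd is the anode.
The standard potential is +0.55 − (−0.41) = +0.96 V and the balanced reaction transfers n = 2 electrons.
Balancing gives I2(s) + Cd(s) → 2 I^-(aq) + Cd^2+(aq); hence Q = [I^-(aq)]^2·[Cd^2+(aq)] = 0.0315 (log Q = −1.502).
E = E° − (0.0592/n)·log Q = +0.96 − (0.0592/2)(−1.502) = +1.004 V.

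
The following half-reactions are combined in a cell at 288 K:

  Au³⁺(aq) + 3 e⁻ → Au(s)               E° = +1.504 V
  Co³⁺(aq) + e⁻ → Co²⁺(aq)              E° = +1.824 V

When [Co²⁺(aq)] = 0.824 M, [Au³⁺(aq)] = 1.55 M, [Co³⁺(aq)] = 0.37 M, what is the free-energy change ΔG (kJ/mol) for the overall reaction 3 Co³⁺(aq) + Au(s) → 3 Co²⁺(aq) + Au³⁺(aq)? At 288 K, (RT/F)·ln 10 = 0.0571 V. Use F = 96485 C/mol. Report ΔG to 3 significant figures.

E°cell = +1.824 − (+1.504) = +0.320 V; the balanced reaction transfers n = 3 electrons.
Q = ([Co²⁺(aq)]^3·[Au³⁺(aq)]) / [Co³⁺(aq)]^3 = 17.1, so log Q = 1.234 and E = +0.320 − (0.0571/3)(1.234) = +0.2965 V.
Finally ΔG = −nFE = −(3)(96485 C/mol)(+0.2965 V) = −85.8 kJ/mol.

−85.8 kJ/mol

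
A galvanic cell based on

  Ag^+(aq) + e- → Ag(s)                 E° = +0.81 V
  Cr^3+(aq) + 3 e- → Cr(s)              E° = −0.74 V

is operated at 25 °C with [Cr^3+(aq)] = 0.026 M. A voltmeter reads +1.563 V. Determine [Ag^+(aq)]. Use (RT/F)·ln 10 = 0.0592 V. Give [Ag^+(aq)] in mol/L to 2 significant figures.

Ag⁺/Ag is the cathode (higher E°); E°cell = +0.81 − (−0.74) = +1.55 V with n = 3.
Rearranging E = E° − (0.0592/n)·log Q gives log Q = 3(+1.55 − (+1.563))/0.0592 = −0.659.
The balanced reaction is 3 Ag^+(aq) + Cr(s) → 3 Ag(s) + Cr^3+(aq), so Q = [Cr^3+(aq)] / [Ag^+(aq)]^3.
Isolating [Ag^+(aq)] in Q = 10^{−0.659} yields log [Ag^+(aq)] = −0.309, i.e. 0.49 M.

0.49 M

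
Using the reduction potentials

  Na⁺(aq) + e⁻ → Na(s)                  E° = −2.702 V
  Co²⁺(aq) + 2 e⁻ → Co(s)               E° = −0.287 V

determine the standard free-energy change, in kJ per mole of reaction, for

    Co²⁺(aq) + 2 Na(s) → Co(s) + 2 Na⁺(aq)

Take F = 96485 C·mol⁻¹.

In the reaction as written Co²⁺(aq) is reduced, so the Co²⁺/Co couple is the cathode and Na⁺/Na is the anode.
E°cell = −0.287 − (−2.702) = +2.415 V; balancing electrons gives n = 2.
ΔG° = −nFE°cell = −(2)(96485)(+2.415) J/mol = −466 kJ/mol.

−466 kJ/mol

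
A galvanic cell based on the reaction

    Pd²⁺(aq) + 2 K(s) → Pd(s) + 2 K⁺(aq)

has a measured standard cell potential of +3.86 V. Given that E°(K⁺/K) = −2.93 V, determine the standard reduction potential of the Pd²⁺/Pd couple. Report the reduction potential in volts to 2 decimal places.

In the reaction as written the Pd²⁺/Pd couple is reduced (cathode) and K⁺/K is oxidized (anode), so E°cell = E°(Pd²⁺/Pd) − E°(K⁺/K).
E°(Pd²⁺/Pd) = E°cell + E°(anode) = +3.86 + (−2.93) = +0.93 V.

+0.93 V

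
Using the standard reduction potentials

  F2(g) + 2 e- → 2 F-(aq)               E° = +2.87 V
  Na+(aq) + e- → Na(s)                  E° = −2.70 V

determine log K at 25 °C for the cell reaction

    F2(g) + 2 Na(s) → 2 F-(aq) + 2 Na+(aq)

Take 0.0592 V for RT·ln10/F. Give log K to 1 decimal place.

log K = 188.2

The F₂/F⁻ couple is reduced (cathode); E°cell = +2.87 − (−2.70) = +5.57 V with n = 2.
At equilibrium E = 0, so log K = nE°cell / 0.0592 = (2)(+5.57) / 0.0592 = 188.2.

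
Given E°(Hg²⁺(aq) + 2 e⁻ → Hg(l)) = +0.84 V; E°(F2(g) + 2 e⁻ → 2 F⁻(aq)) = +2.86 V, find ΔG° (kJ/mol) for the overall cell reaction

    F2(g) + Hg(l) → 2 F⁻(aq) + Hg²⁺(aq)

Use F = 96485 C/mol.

In the reaction as written F2(g) is reduced, so the F₂/F⁻ couple is the cathode and Hg²⁺/Hg is the anode.
E°cell = +2.86 − (+0.84) = +2.02 V; balancing electrons gives n = 2.
ΔG° = −nFE°cell = −(2)(96485)(+2.02) J/mol = −390 kJ/mol.

−390 kJ/mol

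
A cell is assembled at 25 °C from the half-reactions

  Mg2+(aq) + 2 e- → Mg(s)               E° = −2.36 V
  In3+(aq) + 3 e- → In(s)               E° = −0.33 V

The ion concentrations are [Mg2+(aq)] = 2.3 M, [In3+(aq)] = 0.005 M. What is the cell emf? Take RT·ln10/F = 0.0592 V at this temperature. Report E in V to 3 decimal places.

+1.974 V

Since E°(In³⁺/In) > E°(Mg²⁺/Mg), In³⁺/In serves as the cathode.
E°cell = E°cat − E°an = −0.33 − (−2.36) = +2.03 V; n = 6.
Balancing gives 2 In3+(aq) + 3 Mg(s) → 2 In(s) + 3 Mg2+(aq); hence Q = [Mg2+(aq)]^3 / [In3+(aq)]^2 = 4.87×10^5 (log Q = 5.687).
E = E° − (0.0592/n)·log Q = +2.03 − (0.0592/6)(5.687) = +1.974 V.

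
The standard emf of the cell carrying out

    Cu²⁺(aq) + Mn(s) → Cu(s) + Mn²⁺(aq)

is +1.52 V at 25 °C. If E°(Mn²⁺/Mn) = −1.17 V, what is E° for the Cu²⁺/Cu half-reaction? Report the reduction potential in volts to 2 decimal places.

In the reaction as written the Cu²⁺/Cu couple is reduced (cathode) and Mn²⁺/Mn is oxidized (anode), so E°cell = E°(Cu²⁺/Cu) − E°(Mn²⁺/Mn).
E°(Cu²⁺/Cu) = E°cell + E°(anode) = +1.52 + (−1.17) = +0.35 V.

+0.35 V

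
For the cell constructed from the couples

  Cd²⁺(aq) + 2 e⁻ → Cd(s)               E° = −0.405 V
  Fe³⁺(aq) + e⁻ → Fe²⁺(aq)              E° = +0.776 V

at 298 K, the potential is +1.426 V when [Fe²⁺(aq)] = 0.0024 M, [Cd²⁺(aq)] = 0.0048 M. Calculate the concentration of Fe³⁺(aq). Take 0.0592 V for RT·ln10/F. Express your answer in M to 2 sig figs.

2.3 M

With Fe³⁺/Fe²⁺ at the cathode and Cd²⁺/Cd at the anode, E°cell = +0.776 − (−0.405) = +1.181 V (n = 2).
Rearranging E = E° − (0.0592/n)·log Q gives log Q = 2(+1.181 − (+1.426))/0.0592 = −8.277.
Balancing electrons gives 2 Fe³⁺(aq) + Cd(s) → 2 Fe²⁺(aq) + Cd²⁺(aq); thus Q = ([Fe²⁺(aq)]^2·[Cd²⁺(aq)]) / [Fe³⁺(aq)]^2.
Isolating [Fe³⁺(aq)] in Q = 10^{−8.277} yields log [Fe³⁺(aq)] = 0.359, i.e. 2.3 M.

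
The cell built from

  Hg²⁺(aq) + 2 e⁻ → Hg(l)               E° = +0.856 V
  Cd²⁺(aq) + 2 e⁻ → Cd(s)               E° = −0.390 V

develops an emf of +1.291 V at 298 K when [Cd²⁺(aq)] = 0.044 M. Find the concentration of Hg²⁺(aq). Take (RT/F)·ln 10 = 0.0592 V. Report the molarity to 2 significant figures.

1.5 M

The Hg²⁺/Hg couple has the larger reduction potential, so it is the cathode: E°cell = +0.856 − (−0.390) = +1.246 V and n = 2.
From the Nernst equation, log Q = n(E° − E)/0.0592 = 2·(+1.246 − (+1.291))/0.0592 = −1.520.
Balancing electrons gives Hg²⁺(aq) + Cd(s) → Hg(l) + Cd²⁺(aq); thus Q = [Cd²⁺(aq)] / [Hg²⁺(aq)].
Isolating [Hg²⁺(aq)] in Q = 10^{−1.520} yields log [Hg²⁺(aq)] = 0.163, i.e. 1.5 M.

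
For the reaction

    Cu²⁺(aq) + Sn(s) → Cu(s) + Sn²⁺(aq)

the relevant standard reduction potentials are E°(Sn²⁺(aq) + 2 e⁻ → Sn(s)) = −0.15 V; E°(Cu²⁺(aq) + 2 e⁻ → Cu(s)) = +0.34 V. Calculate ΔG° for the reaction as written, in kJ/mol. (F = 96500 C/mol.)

−94.6 kJ/mol

In the reaction as written Cu²⁺(aq) is reduced, so the Cu²⁺/Cu couple is the cathode and Sn²⁺/Sn is the anode.
E°cell = +0.34 − (−0.15) = +0.49 V; balancing electrons gives n = 2.
ΔG° = −nFE°cell = −(2)(96500)(+0.49) J/mol = −94.6 kJ/mol.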